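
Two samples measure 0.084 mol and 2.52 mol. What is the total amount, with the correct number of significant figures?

2.60 mol

0.084 mol + 2.52 mol = 2.604 mol.
Addition/subtraction keeps the fewest decimal places: 0.084 → 3 decimal places, 2.52 → 2 decimal places; limit is 2.
Rounded to 2 decimal places: 2.60 mol.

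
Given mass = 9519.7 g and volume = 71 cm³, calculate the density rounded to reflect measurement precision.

1.3 × 10² g/cm³

density = 9519.7 g ÷ 71 cm³ = 134.08028169… g/cm³.
9519.7 has 5 significant figures; 71 has 2.
Division/multiplication keeps the fewest: 2 significant figures.
Rounded: 1.3 × 10² g/cm³.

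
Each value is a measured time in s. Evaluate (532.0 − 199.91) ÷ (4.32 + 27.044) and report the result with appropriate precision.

532.0 − 199.91 = 332.09, limited to 1 d.p. → 4 s.f.; 4.32 + 27.044 = 31.364, limited to 2 d.p. → 4 s.f.
Carrying full precision, 332.09 ÷ 31.364 = 10.5882540492…; keep min(4, 4) = 4 s.f.
Rounded to 4 significant figures: 10.59.

10.59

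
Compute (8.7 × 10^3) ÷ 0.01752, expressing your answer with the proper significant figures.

5.0 × 10^5

(8.7 × 10^3) ÷ 0.01752 = 496575.342466…
Multiplication/division keeps the fewest significant figures: 8.7 × 10^3 → 2 s.f., 0.01752 → 4 s.f.; limit is 2.
Rounded to 2 significant figures: 5.0 × 10^5.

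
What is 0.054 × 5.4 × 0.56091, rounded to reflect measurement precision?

0.16

0.054 × 5.4 × 0.56091 = 0.163561356
Multiplication/division keeps the fewest significant figures: 0.054 → 2 s.f., 5.4 → 2 s.f., 0.56091 → 5 s.f.; limit is 2.
Rounded to 2 significant figures: 0.16.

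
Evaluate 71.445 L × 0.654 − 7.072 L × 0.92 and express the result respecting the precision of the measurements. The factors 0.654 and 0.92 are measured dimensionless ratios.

40.2 L

71.445 × 0.654 = 46.72503 → 46.7 L (3 s.f., last digit at the 10^-1 place).
7.072 × 0.92 = 6.50624 → 6.5 L (2 s.f., last digit at the 10^-1 place).
Difference: 40.21879 L; keep the coarser place, 10^-1.
Result: 40.2 L.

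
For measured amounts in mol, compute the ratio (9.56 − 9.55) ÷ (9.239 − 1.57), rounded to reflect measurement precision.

9.56 − 9.55 = 0.01, limited to 2 d.p. → 1 s.f.; 9.239 − 1.57 = 7.669, limited to 2 d.p. → 3 s.f.
Carrying full precision, 0.01 ÷ 7.669 = 0.00130395097144…; keep min(1, 3) = 1 s.f.
Rounded to 1 significant figure: 0.001.

0.001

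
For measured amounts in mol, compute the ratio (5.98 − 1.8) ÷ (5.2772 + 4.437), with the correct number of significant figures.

4.3 × 10^-1

5.98 − 1.8 = 4.18, limited to 1 d.p. → 2 s.f.; 5.2772 + 4.437 = 9.7142, limited to 3 d.p. → 4 s.f.
Carrying full precision, 4.18 ÷ 9.7142 = 0.430297914393…; keep min(2, 4) = 2 s.f.
Rounded to 2 significant figures: 4.3 × 10^-1.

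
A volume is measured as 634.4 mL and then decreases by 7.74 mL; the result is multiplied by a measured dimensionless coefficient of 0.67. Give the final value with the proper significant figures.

634.4 mL − 7.74 mL = 626.66 mL; the difference is limited to 1 decimal place (4 s.f.).
Carrying full precision, 626.66 × 0.67 = 419.8622 mL; 0.67 has 2 s.f., so the result keeps min(4, 2) = 2 s.f.
Rounded to 2 significant figures: 4.2 × 10^2 mL.

4.2 × 10^2 mL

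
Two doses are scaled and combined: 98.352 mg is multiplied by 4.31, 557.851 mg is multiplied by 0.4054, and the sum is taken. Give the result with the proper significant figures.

6.50 × 10² mg

98.352 × 4.31 = 423.89712 → 424 mg (3 s.f., last digit at the 10^0 place).
557.851 × 0.4054 = 226.1527954 → 226.2 mg (4 s.f., last digit at the 10^-1 place).
Sum: 650.0499154 mg; keep the coarser place, 10^0.
Result: 6.50 × 10² mg.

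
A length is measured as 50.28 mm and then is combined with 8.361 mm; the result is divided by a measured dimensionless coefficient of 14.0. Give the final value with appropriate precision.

50.28 mm + 8.361 mm = 58.641 mm; the sum is limited to 2 decimal places (4 s.f.).
Carrying full precision, 58.641 ÷ 14.0 = 4.18864285714… mm; 14.0 has 3 s.f., so the result keeps min(4, 3) = 3 s.f.
Rounded to 3 significant figures: 4.19 mm.

4.19 mm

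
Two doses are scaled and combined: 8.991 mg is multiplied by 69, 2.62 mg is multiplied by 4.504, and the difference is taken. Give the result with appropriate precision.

8.991 × 69 = 620.379 → 6.2 × 10² mg (2 s.f., last digit at the 10^1 place).
2.62 × 4.504 = 11.80048 → 11.8 mg (3 s.f., last digit at the 10^-1 place).
Difference: 608.57852 mg; keep the coarser place, 10^1.
Result: 6.1 × 10² mg.

6.1 × 10² mg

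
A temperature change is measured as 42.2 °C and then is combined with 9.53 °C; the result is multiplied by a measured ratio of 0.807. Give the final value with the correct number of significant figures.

41.7 °C

42.2 °C + 9.53 °C = 51.73 °C; the sum is limited to 1 decimal place (3 s.f.).
Carrying full precision, 51.73 × 0.807 = 41.74611 °C; 0.807 has 3 s.f., so the result keeps min(3, 3) = 3 s.f.
Rounded to 3 significant figures: 41.7 °C.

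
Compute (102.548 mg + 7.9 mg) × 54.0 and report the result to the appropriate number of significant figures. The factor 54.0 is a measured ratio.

102.548 mg + 7.9 mg = 110.448 mg; the sum is limited to 1 decimal place (4 s.f.).
Carrying full precision, 110.448 × 54.0 = 5964.192 mg; 54.0 has 3 s.f., so the result keeps min(4, 3) = 3 s.f.
Rounded to 3 significant figures: 5.96 × 10³ mg.

5.96 × 10³ mg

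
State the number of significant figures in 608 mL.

3

608: zeros between nonzero digits are significant.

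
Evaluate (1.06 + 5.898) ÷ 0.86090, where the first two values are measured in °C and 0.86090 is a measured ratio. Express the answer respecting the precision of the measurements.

1.06 °C + 5.898 °C = 6.958 °C; the sum is limited to 2 decimal places (3 s.f.).
Carrying full precision, 6.958 ÷ 0.86090 = 8.08223951678… °C; 0.86090 has 5 s.f., so the result keeps min(3, 5) = 3 s.f.
Rounded to 3 significant figures: 8.08 °C.

8.08 °C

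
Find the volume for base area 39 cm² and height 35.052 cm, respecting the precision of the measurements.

1.4 × 10^3 cm³

volume = 39 cm² × 35.052 cm = 1367.028 cm³.
39 has 2 significant figures; 35.052 has 5.
Division/multiplication keeps the fewest: 2 significant figures.
Rounded: 1.4 × 10^3 cm³.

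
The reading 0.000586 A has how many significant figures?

3

0.000586: leading zeros are not significant.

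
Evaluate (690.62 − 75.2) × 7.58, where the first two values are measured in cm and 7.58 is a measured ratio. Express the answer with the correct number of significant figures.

690.62 cm − 75.2 cm = 615.42 cm; the difference is limited to 1 decimal place (4 s.f.).
Carrying full precision, 615.42 × 7.58 = 4664.8836 cm; 7.58 has 3 s.f., so the result keeps min(4, 3) = 3 s.f.
Rounded to 3 significant figures: 4.66 × 10³ cm.

4.66 × 10³ cm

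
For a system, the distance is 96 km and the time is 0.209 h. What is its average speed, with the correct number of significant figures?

4.6 × 10^2 km/h

average speed = 96 km ÷ 0.209 h = 459.330143541… km/h.
96 has 2 significant figures; 0.209 has 3.
Division/multiplication keeps the fewest: 2 significant figures.
Rounded: 4.6 × 10^2 km/h.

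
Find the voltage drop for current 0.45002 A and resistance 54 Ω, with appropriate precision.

24 V

voltage drop = 0.45002 A × 54 Ω = 24.30108 V.
0.45002 has 5 significant figures; 54 has 2.
Division/multiplication keeps the fewest: 2 significant figures.
Rounded: 24 V.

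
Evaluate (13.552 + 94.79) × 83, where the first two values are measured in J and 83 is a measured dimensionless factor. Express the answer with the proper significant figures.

13.552 J + 94.79 J = 108.342 J; the sum is limited to 2 decimal places (5 s.f.).
Carrying full precision, 108.342 × 83 = 8992.386 J; 83 has 2 s.f., so the result keeps min(5, 2) = 2 s.f.
Rounded to 2 significant figures: 9.0 × 10^3 J.

9.0 × 10^3 J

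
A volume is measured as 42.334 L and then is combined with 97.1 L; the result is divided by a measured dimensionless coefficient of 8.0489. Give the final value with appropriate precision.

17.32 L

42.334 L + 97.1 L = 139.434 L; the sum is limited to 1 decimal place (4 s.f.).
Carrying full precision, 139.434 ÷ 8.0489 = 17.3233609562… L; 8.0489 has 5 s.f., so the result keeps min(4, 5) = 4 s.f.
Rounded to 4 significant figures: 17.32 L.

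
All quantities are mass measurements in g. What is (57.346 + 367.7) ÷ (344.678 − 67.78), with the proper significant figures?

1.535

57.346 + 367.7 = 425.046, limited to 1 d.p. → 4 s.f.; 344.678 − 67.78 = 276.898, limited to 2 d.p. → 5 s.f.
Carrying full precision, 425.046 ÷ 276.898 = 1.53502733859…; keep min(4, 5) = 4 s.f.
Rounded to 4 significant figures: 1.535.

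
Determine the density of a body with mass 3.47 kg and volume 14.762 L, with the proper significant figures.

density = 3.47 kg ÷ 14.762 L = 0.235062999594… kg/L.
3.47 has 3 significant figures; 14.762 has 5.
Division/multiplication keeps the fewest: 3 significant figures.
Rounded: 0.235 kg/L.

0.235 kg/L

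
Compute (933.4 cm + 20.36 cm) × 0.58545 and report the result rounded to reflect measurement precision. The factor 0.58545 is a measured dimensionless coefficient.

558.4 cm

933.4 cm + 20.36 cm = 953.76 cm; the sum is limited to 1 decimal place (4 s.f.).
Carrying full precision, 953.76 × 0.58545 = 558.378792 cm; 0.58545 has 5 s.f., so the result keeps min(4, 5) = 4 s.f.
Rounded to 4 significant figures: 558.4 cm.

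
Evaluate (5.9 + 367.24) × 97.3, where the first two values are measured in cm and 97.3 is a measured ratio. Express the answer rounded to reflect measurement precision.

5.9 cm + 367.24 cm = 373.14 cm; the sum is limited to 1 decimal place (4 s.f.).
Carrying full precision, 373.14 × 97.3 = 36306.522 cm; 97.3 has 3 s.f., so the result keeps min(4, 3) = 3 s.f.
Rounded to 3 significant figures: 3.63 × 10⁴ cm.

3.63 × 10⁴ cm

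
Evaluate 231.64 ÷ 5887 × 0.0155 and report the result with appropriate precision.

231.64 ÷ 5887 × 0.0155 = 0.000609889587226…
Multiplication/division keeps the fewest significant figures: 231.64 → 5 s.f., 5887 → 4 s.f., 0.0155 → 3 s.f.; limit is 3.
Rounded to 3 significant figures: 6.10 × 10⁻⁴.

6.10 × 10⁻⁴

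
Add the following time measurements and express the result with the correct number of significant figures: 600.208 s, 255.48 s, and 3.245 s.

858.93 s

600.208 s + 255.48 s + 3.245 s = 858.933 s.
Addition/subtraction keeps the fewest decimal places: 600.208 → 3 decimal places, 255.48 → 2 decimal places, 3.245 → 3 decimal places; limit is 2.
Rounded to 2 decimal places: 858.93 s.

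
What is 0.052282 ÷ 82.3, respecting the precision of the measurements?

0.052282 ÷ 82.3 = 0.000635261239368…
Multiplication/division keeps the fewest significant figures: 0.052282 → 5 s.f., 82.3 → 3 s.f.; limit is 3.
Rounded to 3 significant figures: 6.35 × 10^-4.

6.35 × 10^-4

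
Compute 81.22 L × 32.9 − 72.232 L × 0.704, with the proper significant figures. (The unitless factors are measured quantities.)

81.22 × 32.9 = 2672.138 → 2.67 × 10^3 L (3 s.f., last digit at the 10^1 place).
72.232 × 0.704 = 50.851328 → 50.9 L (3 s.f., last digit at the 10^-1 place).
Difference: 2621.286672 L; keep the coarser place, 10^1.
Result: 2.62 × 10^3 L.

2.62 × 10^3 L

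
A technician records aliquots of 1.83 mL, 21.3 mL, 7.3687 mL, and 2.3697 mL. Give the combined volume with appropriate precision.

32.9 mL

1.83 mL + 21.3 mL + 7.3687 mL + 2.3697 mL = 32.8684 mL.
Addition/subtraction keeps the fewest decimal places: 1.83 → 2 decimal places, 21.3 → 1 decimal place, 7.3687 → 4 decimal places, 2.3697 → 4 decimal places; limit is 1.
Rounded to 1 decimal place: 32.9 mL.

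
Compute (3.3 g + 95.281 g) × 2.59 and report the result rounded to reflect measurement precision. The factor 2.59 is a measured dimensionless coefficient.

3.3 g + 95.281 g = 98.581 g; the sum is limited to 1 decimal place (3 s.f.).
Carrying full precision, 98.581 × 2.59 = 255.32479 g; 2.59 has 3 s.f., so the result keeps min(3, 3) = 3 s.f.
Rounded to 3 significant figures: 255 g.

255 g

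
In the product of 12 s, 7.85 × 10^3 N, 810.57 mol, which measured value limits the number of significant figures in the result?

12 s → 2 s.f.; 7.85 × 10^3 N → 3 s.f.; 810.57 mol → 5 s.f.
The fewest is 2 significant figures, from 12 s.

12 s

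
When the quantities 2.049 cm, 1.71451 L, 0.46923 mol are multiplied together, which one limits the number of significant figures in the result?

2.049 cm → 4 s.f.; 1.71451 L → 6 s.f.; 0.46923 mol → 5 s.f.
The fewest is 4 significant figures, from 2.049 cm.

2.049 cm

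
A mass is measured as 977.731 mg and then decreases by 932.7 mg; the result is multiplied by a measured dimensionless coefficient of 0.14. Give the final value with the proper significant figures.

977.731 mg − 932.7 mg = 45.031 mg; the difference is limited to 1 decimal place (3 s.f.).
Carrying full precision, 45.031 × 0.14 = 6.30434 mg; 0.14 has 2 s.f., so the result keeps min(3, 2) = 2 s.f.
Rounded to 2 significant figures: 6.3 mg.

6.3 mg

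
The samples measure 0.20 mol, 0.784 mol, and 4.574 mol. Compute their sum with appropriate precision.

5.56 mol

0.20 mol + 0.784 mol + 4.574 mol = 5.558 mol.
Addition/subtraction keeps the fewest decimal places: 0.20 → 2 decimal places, 0.784 → 3 decimal places, 4.574 → 3 decimal places; limit is 2.
Rounded to 2 decimal places: 5.56 mol.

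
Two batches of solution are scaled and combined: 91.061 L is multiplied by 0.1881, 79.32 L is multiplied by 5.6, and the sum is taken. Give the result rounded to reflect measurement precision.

91.061 × 0.1881 = 17.1285741 → 17.13 L (4 s.f., last digit at the 10^-2 place).
79.32 × 5.6 = 444.192 → 4.4 × 10^2 L (2 s.f., last digit at the 10^1 place).
Sum: 461.3205741 L; keep the coarser place, 10^1.
Result: 4.6 × 10^2 L.

4.6 × 10^2 L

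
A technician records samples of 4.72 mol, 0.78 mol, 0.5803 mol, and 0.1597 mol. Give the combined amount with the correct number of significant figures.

4.72 mol + 0.78 mol + 0.5803 mol + 0.1597 mol = 6.2400 mol.
Addition/subtraction keeps the fewest decimal places: 4.72 → 2 decimal places, 0.78 → 2 decimal places, 0.5803 → 4 decimal places, 0.1597 → 4 decimal places; limit is 2.
Rounded to 2 decimal places: 6.24 mol.

6.24 mol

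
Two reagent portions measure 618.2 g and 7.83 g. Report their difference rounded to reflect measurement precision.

610.4 g

618.2 g − 7.83 g = 610.37 g.
Addition/subtraction keeps the fewest decimal places: 618.2 → 1 decimal place, 7.83 → 2 decimal places; limit is 1.
Rounded to 1 decimal place: 610.4 g.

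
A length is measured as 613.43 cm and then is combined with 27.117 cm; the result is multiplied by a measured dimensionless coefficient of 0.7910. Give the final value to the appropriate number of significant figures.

613.43 cm + 27.117 cm = 640.547 cm; the sum is limited to 2 decimal places (5 s.f.).
Carrying full precision, 640.547 × 0.7910 = 506.672677 cm; 0.7910 has 4 s.f., so the result keeps min(5, 4) = 4 s.f.
Rounded to 4 significant figures: 506.7 cm.

506.7 cm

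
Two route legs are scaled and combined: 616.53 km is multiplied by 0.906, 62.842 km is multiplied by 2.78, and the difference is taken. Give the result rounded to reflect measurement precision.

3.84 × 10² km

616.53 × 0.906 = 558.57618 → 559 km (3 s.f., last digit at the 10^0 place).
62.842 × 2.78 = 174.70076 → 175 km (3 s.f., last digit at the 10^0 place).
Difference: 383.87542 km; keep the coarser place, 10^0.
Result: 3.84 × 10² km.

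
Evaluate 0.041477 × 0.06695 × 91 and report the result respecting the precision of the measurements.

0.041477 × 0.06695 × 91 = 0.25269654865
Multiplication/division keeps the fewest significant figures: 0.041477 → 5 s.f., 0.06695 → 4 s.f., 91 → 2 s.f.; limit is 2.
Rounded to 2 significant figures: 0.25.

0.25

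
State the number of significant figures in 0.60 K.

0.60: leading zeros are not significant; trailing zeros after a decimal point are significant.

2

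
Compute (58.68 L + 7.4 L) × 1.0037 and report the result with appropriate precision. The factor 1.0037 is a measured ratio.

66.3 L

58.68 L + 7.4 L = 66.08 L; the sum is limited to 1 decimal place (3 s.f.).
Carrying full precision, 66.08 × 1.0037 = 66.324496 L; 1.0037 has 5 s.f., so the result keeps min(3, 5) = 3 s.f.
Rounded to 3 significant figures: 66.3 L.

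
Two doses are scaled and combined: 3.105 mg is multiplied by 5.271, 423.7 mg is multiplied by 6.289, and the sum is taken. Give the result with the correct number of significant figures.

2681 mg

3.105 × 5.271 = 16.366455 → 16.37 mg (4 s.f., last digit at the 10^-2 place).
423.7 × 6.289 = 2664.6493 → 2665 mg (4 s.f., last digit at the 10^0 place).
Sum: 2681.015755 mg; keep the coarser place, 10^0.
Result: 2681 mg.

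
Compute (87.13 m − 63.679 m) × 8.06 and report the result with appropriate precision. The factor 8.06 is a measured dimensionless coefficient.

87.13 m − 63.679 m = 23.451 m; the difference is limited to 2 decimal places (4 s.f.).
Carrying full precision, 23.451 × 8.06 = 189.01506 m; 8.06 has 3 s.f., so the result keeps min(4, 3) = 3 s.f.
Rounded to 3 significant figures: 189 m.

189 m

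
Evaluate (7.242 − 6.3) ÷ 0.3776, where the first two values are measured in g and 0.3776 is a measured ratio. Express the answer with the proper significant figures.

7.242 g − 6.3 g = 0.942 g; the difference is limited to 1 decimal place (1 s.f.).
Carrying full precision, 0.942 ÷ 0.3776 = 2.49470338983… g; 0.3776 has 4 s.f., so the result keeps min(1, 4) = 1 s.f.
Rounded to 1 significant figure: 2 g.

2 g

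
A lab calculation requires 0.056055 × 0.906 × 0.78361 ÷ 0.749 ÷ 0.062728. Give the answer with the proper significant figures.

0.056055 × 0.906 × 0.78361 ÷ 0.749 ÷ 0.062728 = 0.84703092297…
Multiplication/division keeps the fewest significant figures: 0.056055 → 5 s.f., 0.906 → 3 s.f., 0.78361 → 5 s.f., 0.749 → 3 s.f., 0.062728 → 5 s.f.; limit is 3.
Rounded to 3 significant figures: 0.847.

0.847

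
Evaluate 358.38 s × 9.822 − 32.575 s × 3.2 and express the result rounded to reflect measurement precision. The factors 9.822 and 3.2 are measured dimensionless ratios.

358.38 × 9.822 = 3520.00836 → 3520. s (4 s.f., last digit at the 10^0 place).
32.575 × 3.2 = 104.24 → 1.0 × 10² s (2 s.f., last digit at the 10^1 place).
Difference: 3415.76836 s; keep the coarser place, 10^1.
Result: 3.42 × 10³ s.

3.42 × 10³ s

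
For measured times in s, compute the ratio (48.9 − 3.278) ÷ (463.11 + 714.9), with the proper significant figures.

0.0387

48.9 − 3.278 = 45.622, limited to 1 d.p. → 3 s.f.; 463.11 + 714.9 = 1178.01, limited to 1 d.p. → 5 s.f.
Carrying full precision, 45.622 ÷ 1178.01 = 0.0387280243801…; keep min(3, 5) = 3 s.f.
Rounded to 3 significant figures: 0.0387.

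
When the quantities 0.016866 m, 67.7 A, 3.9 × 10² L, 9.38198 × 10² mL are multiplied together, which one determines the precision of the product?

0.016866 m → 5 s.f.; 67.7 A → 3 s.f.; 3.9 × 10² L → 2 s.f.; 9.38198 × 10² mL → 6 s.f.
The fewest is 2 significant figures, from 3.9 × 10² L.

3.9 × 10² L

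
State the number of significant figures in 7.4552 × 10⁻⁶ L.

7.4552 × 10⁻⁶: in scientific notation every digit of the coefficient is significant.

5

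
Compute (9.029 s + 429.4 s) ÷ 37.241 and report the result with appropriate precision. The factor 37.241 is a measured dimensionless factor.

11.77 s

9.029 s + 429.4 s = 438.429 s; the sum is limited to 1 decimal place (4 s.f.).
Carrying full precision, 438.429 ÷ 37.241 = 11.7727504632… s; 37.241 has 5 s.f., so the result keeps min(4, 5) = 4 s.f.
Rounded to 4 significant figures: 11.77 s.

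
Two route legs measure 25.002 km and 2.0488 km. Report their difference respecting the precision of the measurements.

22.953 km

25.002 km − 2.0488 km = 22.9532 km.
Addition/subtraction keeps the fewest decimal places: 25.002 → 3 decimal places, 2.0488 → 4 decimal places; limit is 3.
Rounded to 3 decimal places: 22.953 km.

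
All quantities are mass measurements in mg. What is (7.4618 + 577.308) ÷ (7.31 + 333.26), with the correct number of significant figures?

1.7170

7.4618 + 577.308 = 584.7698, limited to 3 d.p. → 6 s.f.; 7.31 + 333.26 = 340.57, limited to 2 d.p. → 5 s.f.
Carrying full precision, 584.7698 ÷ 340.57 = 1.71703262178…; keep min(6, 5) = 5 s.f.
Rounded to 5 significant figures: 1.7170.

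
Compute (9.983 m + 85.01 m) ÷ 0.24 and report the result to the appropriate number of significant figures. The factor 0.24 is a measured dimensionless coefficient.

9.983 m + 85.01 m = 94.993 m; the sum is limited to 2 decimal places (4 s.f.).
Carrying full precision, 94.993 ÷ 0.24 = 395.804166667… m; 0.24 has 2 s.f., so the result keeps min(4, 2) = 2 s.f.
Rounded to 2 significant figures: 4.0 × 10^2 m.

4.0 × 10^2 m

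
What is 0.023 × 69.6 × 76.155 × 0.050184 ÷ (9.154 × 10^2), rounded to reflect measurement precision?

0.023 × 69.6 × 76.155 × 0.050184 ÷ (9.154 × 10^2) = 0.0066832832008…
Multiplication/division keeps the fewest significant figures: 0.023 → 2 s.f., 69.6 → 3 s.f., 76.155 → 5 s.f., 0.050184 → 5 s.f., 9.154 × 10^2 → 4 s.f.; limit is 2.
Rounded to 2 significant figures: 0.0067.

0.0067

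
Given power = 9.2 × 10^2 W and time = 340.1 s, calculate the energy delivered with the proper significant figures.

energy delivered = 9.2 × 10^2 W × 340.1 s = 312892 J.
9.2 × 10^2 has 2 significant figures; 340.1 has 4.
Division/multiplication keeps the fewest: 2 significant figures.
Rounded: 3.1 × 10^5 J.

3.1 × 10^5 J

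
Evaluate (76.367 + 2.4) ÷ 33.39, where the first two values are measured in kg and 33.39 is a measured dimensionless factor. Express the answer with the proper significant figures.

76.367 kg + 2.4 kg = 78.767 kg; the sum is limited to 1 decimal place (3 s.f.).
Carrying full precision, 78.767 ÷ 33.39 = 2.35899970051… kg; 33.39 has 4 s.f., so the result keeps min(3, 4) = 3 s.f.
Rounded to 3 significant figures: 2.36 kg.

2.36 kg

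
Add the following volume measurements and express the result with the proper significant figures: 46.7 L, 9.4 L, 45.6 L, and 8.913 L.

46.7 L + 9.4 L + 45.6 L + 8.913 L = 110.613 L.
Addition/subtraction keeps the fewest decimal places: 46.7 → 1 decimal place, 9.4 → 1 decimal place, 45.6 → 1 decimal place, 8.913 → 3 decimal places; limit is 1.
Rounded to 1 decimal place: 110.6 L.

110.6 L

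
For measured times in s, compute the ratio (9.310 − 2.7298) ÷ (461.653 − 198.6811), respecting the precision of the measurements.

2.502 × 10⁻²

9.310 − 2.7298 = 6.5802, limited to 3 d.p. → 4 s.f.; 461.653 − 198.6811 = 262.9719, limited to 3 d.p. → 6 s.f.
Carrying full precision, 6.5802 ÷ 262.9719 = 0.0250224453639…; keep min(4, 6) = 4 s.f.
Rounded to 4 significant figures: 2.502 × 10⁻².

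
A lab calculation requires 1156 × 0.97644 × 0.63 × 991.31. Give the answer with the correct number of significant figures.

1156 × 0.97644 × 0.63 × 991.31 = 704942.075425…
Multiplication/division keeps the fewest significant figures: 1156 → 4 s.f., 0.97644 → 5 s.f., 0.63 → 2 s.f., 991.31 → 5 s.f.; limit is 2.
Rounded to 2 significant figures: 7.0 × 10⁵.

7.0 × 10⁵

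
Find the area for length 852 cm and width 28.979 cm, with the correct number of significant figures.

area = 852 cm × 28.979 cm = 24690.108 cm².
852 has 3 significant figures; 28.979 has 5.
Division/multiplication keeps the fewest: 3 significant figures.
Rounded: 2.47 × 10⁴ cm².

2.47 × 10⁴ cm²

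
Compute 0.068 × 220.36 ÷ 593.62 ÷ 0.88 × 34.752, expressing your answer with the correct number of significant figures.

1.0

0.068 × 220.36 ÷ 593.62 ÷ 0.88 × 34.752 = 0.996851078897…
Multiplication/division keeps the fewest significant figures: 0.068 → 2 s.f., 220.36 → 5 s.f., 593.62 → 5 s.f., 0.88 → 2 s.f., 34.752 → 5 s.f.; limit is 2.
Rounded to 2 significant figures: 1.0.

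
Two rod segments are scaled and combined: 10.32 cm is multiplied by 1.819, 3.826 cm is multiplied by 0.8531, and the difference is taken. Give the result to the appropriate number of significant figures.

15.51 cm

10.32 × 1.819 = 18.77208 → 18.77 cm (4 s.f., last digit at the 10^-2 place).
3.826 × 0.8531 = 3.2639606 → 3.264 cm (4 s.f., last digit at the 10^-3 place).
Difference: 15.5081194 cm; keep the coarser place, 10^-2.
Result: 15.51 cm.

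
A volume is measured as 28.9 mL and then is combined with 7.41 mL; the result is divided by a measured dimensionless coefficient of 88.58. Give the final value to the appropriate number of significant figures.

0.410 mL

28.9 mL + 7.41 mL = 36.31 mL; the sum is limited to 1 decimal place (3 s.f.).
Carrying full precision, 36.31 ÷ 88.58 = 0.409911944005… mL; 88.58 has 4 s.f., so the result keeps min(3, 4) = 3 s.f.
Rounded to 3 significant figures: 0.410 mL.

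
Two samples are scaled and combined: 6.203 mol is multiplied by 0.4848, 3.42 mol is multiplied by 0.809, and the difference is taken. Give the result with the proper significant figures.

0.24 mol

6.203 × 0.4848 = 3.0072144 → 3.007 mol (4 s.f., last digit at the 10^-3 place).
3.42 × 0.809 = 2.76678 → 2.77 mol (3 s.f., last digit at the 10^-2 place).
Difference: 0.2404344 mol; keep the coarser place, 10^-2.
Result: 0.24 mol.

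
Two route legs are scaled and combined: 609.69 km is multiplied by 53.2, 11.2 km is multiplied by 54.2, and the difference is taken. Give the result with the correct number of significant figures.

609.69 × 53.2 = 32435.508 → 3.24 × 10^4 km (3 s.f., last digit at the 10^2 place).
11.2 × 54.2 = 607.04 → 607 km (3 s.f., last digit at the 10^0 place).
Difference: 31828.468 km; keep the coarser place, 10^2.
Result: 3.18 × 10^4 km.

3.18 × 10^4 km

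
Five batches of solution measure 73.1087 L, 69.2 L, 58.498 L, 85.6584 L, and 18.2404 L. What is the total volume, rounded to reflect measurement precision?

304.7 L

73.1087 L + 69.2 L + 58.498 L + 85.6584 L + 18.2404 L = 304.7055 L.
Addition/subtraction keeps the fewest decimal places: 73.1087 → 4 decimal places, 69.2 → 1 decimal place, 58.498 → 3 decimal places, 85.6584 → 4 decimal places, 18.2404 → 4 decimal places; limit is 1.
Rounded to 1 decimal place: 304.7 L.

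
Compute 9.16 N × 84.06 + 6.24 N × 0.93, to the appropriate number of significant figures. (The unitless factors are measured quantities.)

776 N

9.16 × 84.06 = 769.9896 → 7.70 × 10^2 N (3 s.f., last digit at the 10^0 place).
6.24 × 0.93 = 5.8032 → 5.8 N (2 s.f., last digit at the 10^-1 place).
Sum: 775.7928 N; keep the coarser place, 10^0.
Result: 776 N.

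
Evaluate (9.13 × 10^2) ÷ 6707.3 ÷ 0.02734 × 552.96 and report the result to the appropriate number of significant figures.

2.75 × 10^3

(9.13 × 10^2) ÷ 6707.3 ÷ 0.02734 × 552.96 = 2753.07632751…
Multiplication/division keeps the fewest significant figures: 9.13 × 10^2 → 3 s.f., 6707.3 → 5 s.f., 0.02734 → 4 s.f., 552.96 → 5 s.f.; limit is 3.
Rounded to 3 significant figures: 2.75 × 10^3.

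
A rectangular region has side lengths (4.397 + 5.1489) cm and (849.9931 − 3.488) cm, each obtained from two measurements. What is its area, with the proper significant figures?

4.397 + 5.1489 = 9.5459, limited to 3 d.p. → 4 s.f.; 849.9931 − 3.488 = 846.5051, limited to 3 d.p. → 6 s.f.
Carrying full precision, 9.5459 × 846.5051 = 8080.65303409; keep min(4, 6) = 4 s.f.
Rounded to 4 significant figures: 8081 cm².

8081 cm²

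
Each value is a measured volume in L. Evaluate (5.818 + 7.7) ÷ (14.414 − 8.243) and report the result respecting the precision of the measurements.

2.19

5.818 + 7.7 = 13.518, limited to 1 d.p. → 3 s.f.; 14.414 − 8.243 = 6.171, limited to 3 d.p. → 4 s.f.
Carrying full precision, 13.518 ÷ 6.171 = 2.1905687895…; keep min(3, 4) = 3 s.f.
Rounded to 3 significant figures: 2.19.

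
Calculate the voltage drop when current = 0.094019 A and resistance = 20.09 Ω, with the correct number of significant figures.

voltage drop = 0.094019 A × 20.09 Ω = 1.88884171 V.
0.094019 has 5 significant figures; 20.09 has 4.
Division/multiplication keeps the fewest: 4 significant figures.
Rounded: 1.889 V.

1.889 V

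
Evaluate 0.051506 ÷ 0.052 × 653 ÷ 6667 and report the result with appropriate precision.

0.051506 ÷ 0.052 × 653 ÷ 6667 = 0.0970146242688…
Multiplication/division keeps the fewest significant figures: 0.051506 → 5 s.f., 0.052 → 2 s.f., 653 → 3 s.f., 6667 → 4 s.f.; limit is 2.
Rounded to 2 significant figures: 0.097.

0.097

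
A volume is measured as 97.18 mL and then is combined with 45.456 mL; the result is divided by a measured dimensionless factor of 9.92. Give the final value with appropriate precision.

14.4 mL

97.18 mL + 45.456 mL = 142.636 mL; the sum is limited to 2 decimal places (5 s.f.).
Carrying full precision, 142.636 ÷ 9.92 = 14.3786290323… mL; 9.92 has 3 s.f., so the result keeps min(5, 3) = 3 s.f.
Rounded to 3 significant figures: 14.4 mL.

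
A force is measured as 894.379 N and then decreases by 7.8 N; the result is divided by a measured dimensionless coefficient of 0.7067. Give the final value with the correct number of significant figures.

894.379 N − 7.8 N = 886.579 N; the difference is limited to 1 decimal place (4 s.f.).
Carrying full precision, 886.579 ÷ 0.7067 = 1254.53374841… N; 0.7067 has 4 s.f., so the result keeps min(4, 4) = 4 s.f.
Rounded to 4 significant figures: 1255 N.

1255 N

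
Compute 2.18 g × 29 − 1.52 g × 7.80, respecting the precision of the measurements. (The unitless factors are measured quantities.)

2.18 × 29 = 63.22 → 63 g (2 s.f., last digit at the 10^0 place).
1.52 × 7.80 = 11.856 → 11.9 g (3 s.f., last digit at the 10^-1 place).
Difference: 51.364 g; keep the coarser place, 10^0.
Result: 51 g.

51 g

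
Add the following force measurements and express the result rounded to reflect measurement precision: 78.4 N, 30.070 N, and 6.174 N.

78.4 N + 30.070 N + 6.174 N = 114.644 N.
Addition/subtraction keeps the fewest decimal places: 78.4 → 1 decimal place, 30.070 → 3 decimal places, 6.174 → 3 decimal places; limit is 1.
Rounded to 1 decimal place: 114.6 N.

114.6 N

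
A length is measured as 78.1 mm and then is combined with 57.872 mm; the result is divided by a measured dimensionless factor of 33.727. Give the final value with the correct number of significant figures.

78.1 mm + 57.872 mm = 135.972 mm; the sum is limited to 1 decimal place (4 s.f.).
Carrying full precision, 135.972 ÷ 33.727 = 4.03154742491… mm; 33.727 has 5 s.f., so the result keeps min(4, 5) = 4 s.f.
Rounded to 4 significant figures: 4.032 mm.

4.032 mm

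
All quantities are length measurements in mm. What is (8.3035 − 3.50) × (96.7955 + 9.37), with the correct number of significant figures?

8.3035 − 3.50 = 4.8035, limited to 2 d.p. → 3 s.f.; 96.7955 + 9.37 = 106.1655, limited to 2 d.p. → 5 s.f.
Carrying full precision, 4.8035 × 106.1655 = 509.96597925; keep min(3, 5) = 3 s.f.
Rounded to 3 significant figures: 510. mm².

510. mm²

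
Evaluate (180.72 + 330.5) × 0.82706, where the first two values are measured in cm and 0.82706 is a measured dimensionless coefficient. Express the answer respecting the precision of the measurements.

422.8 cm

180.72 cm + 330.5 cm = 511.22 cm; the sum is limited to 1 decimal place (4 s.f.).
Carrying full precision, 511.22 × 0.82706 = 422.8096132 cm; 0.82706 has 5 s.f., so the result keeps min(4, 5) = 4 s.f.
Rounded to 4 significant figures: 422.8 cm.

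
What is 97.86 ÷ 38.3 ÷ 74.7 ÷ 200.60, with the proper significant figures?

97.86 ÷ 38.3 ÷ 74.7 ÷ 200.60 = 0.000170511983715…
Multiplication/division keeps the fewest significant figures: 97.86 → 4 s.f., 38.3 → 3 s.f., 74.7 → 3 s.f., 200.60 → 5 s.f.; limit is 3.
Rounded to 3 significant figures: 1.71 × 10^-4.

1.71 × 10^-4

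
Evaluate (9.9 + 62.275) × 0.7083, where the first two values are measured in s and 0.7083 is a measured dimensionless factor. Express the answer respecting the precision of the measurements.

51.1 s

9.9 s + 62.275 s = 72.175 s; the sum is limited to 1 decimal place (3 s.f.).
Carrying full precision, 72.175 × 0.7083 = 51.1215525 s; 0.7083 has 4 s.f., so the result keeps min(3, 4) = 3 s.f.
Rounded to 3 significant figures: 51.1 s.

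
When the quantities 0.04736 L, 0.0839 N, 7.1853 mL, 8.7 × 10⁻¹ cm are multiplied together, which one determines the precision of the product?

8.7 × 10⁻¹ cm

0.04736 L → 4 s.f.; 0.0839 N → 3 s.f.; 7.1853 mL → 5 s.f.; 8.7 × 10⁻¹ cm → 2 s.f.
The fewest is 2 significant figures, from 8.7 × 10⁻¹ cm.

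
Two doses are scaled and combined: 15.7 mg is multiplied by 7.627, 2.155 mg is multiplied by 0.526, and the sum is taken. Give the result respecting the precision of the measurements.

15.7 × 7.627 = 119.7439 → 1.20 × 10² mg (3 s.f., last digit at the 10^0 place).
2.155 × 0.526 = 1.13353 → 1.13 mg (3 s.f., last digit at the 10^-2 place).
Sum: 120.87743 mg; keep the coarser place, 10^0.
Result: 1.21 × 10² mg.

1.21 × 10² mg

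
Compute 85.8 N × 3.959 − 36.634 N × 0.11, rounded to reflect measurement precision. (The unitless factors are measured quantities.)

336 N

85.8 × 3.959 = 339.6822 → 3.40 × 10² N (3 s.f., last digit at the 10^0 place).
36.634 × 0.11 = 4.02974 → 4.0 N (2 s.f., last digit at the 10^-1 place).
Difference: 335.65246 N; keep the coarser place, 10^0.
Result: 336 N.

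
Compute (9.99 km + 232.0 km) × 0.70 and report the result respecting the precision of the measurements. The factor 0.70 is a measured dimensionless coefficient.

9.99 km + 232.0 km = 241.99 km; the sum is limited to 1 decimal place (4 s.f.).
Carrying full precision, 241.99 × 0.70 = 169.393 km; 0.70 has 2 s.f., so the result keeps min(4, 2) = 2 s.f.
Rounded to 2 significant figures: 1.7 × 10^2 km.

1.7 × 10^2 km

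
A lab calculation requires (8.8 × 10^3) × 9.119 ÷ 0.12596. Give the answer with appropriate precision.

(8.8 × 10^3) × 9.119 ÷ 0.12596 = 637084.788822…
Multiplication/division keeps the fewest significant figures: 8.8 × 10^3 → 2 s.f., 9.119 → 4 s.f., 0.12596 → 5 s.f.; limit is 2.
Rounded to 2 significant figures: 6.4 × 10^5.

6.4 × 10^5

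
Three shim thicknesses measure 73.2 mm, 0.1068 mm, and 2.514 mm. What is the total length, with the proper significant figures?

75.8 mm

73.2 mm + 0.1068 mm + 2.514 mm = 75.8208 mm.
Addition/subtraction keeps the fewest decimal places: 73.2 → 1 decimal place, 0.1068 → 4 decimal places, 2.514 → 3 decimal places; limit is 1.
Rounded to 1 decimal place: 75.8 mm.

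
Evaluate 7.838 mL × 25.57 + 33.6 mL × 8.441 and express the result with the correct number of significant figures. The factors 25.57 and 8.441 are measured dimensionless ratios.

484 mL

7.838 × 25.57 = 200.41766 → 200.4 mL (4 s.f., last digit at the 10^-1 place).
33.6 × 8.441 = 283.6176 → 284 mL (3 s.f., last digit at the 10^0 place).
Sum: 484.03526 mL; keep the coarser place, 10^0.
Result: 484 mL.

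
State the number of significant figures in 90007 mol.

5

90007: zeros between nonzero digits are significant.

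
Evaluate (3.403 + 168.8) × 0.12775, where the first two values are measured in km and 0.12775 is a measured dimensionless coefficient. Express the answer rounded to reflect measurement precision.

3.403 km + 168.8 km = 172.203 km; the sum is limited to 1 decimal place (4 s.f.).
Carrying full precision, 172.203 × 0.12775 = 21.99893325 km; 0.12775 has 5 s.f., so the result keeps min(4, 5) = 4 s.f.
Rounded to 4 significant figures: 22.00 km.

22.00 km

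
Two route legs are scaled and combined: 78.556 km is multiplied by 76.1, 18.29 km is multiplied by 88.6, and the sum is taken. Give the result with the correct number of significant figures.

7.60 × 10³ km

78.556 × 76.1 = 5978.1116 → 5.98 × 10³ km (3 s.f., last digit at the 10^1 place).
18.29 × 88.6 = 1620.494 → 1.62 × 10³ km (3 s.f., last digit at the 10^1 place).
Sum: 7598.6056 km; keep the coarser place, 10^1.
Result: 7.60 × 10³ km.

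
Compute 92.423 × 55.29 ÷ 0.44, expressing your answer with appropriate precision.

92.423 × 55.29 ÷ 0.44 = 11613.7901591…
Multiplication/division keeps the fewest significant figures: 92.423 → 5 s.f., 55.29 → 4 s.f., 0.44 → 2 s.f.; limit is 2.
Rounded to 2 significant figures: 1.2 × 10^4.

1.2 × 10^4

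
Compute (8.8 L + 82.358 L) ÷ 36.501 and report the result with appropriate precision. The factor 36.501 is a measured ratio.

2.50 L

8.8 L + 82.358 L = 91.158 L; the sum is limited to 1 decimal place (3 s.f.).
Carrying full precision, 91.158 ÷ 36.501 = 2.49741102983… L; 36.501 has 5 s.f., so the result keeps min(3, 5) = 3 s.f.
Rounded to 3 significant figures: 2.50 L.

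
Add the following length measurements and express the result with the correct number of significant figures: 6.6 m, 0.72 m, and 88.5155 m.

6.6 m + 0.72 m + 88.5155 m = 95.8355 m.
Addition/subtraction keeps the fewest decimal places: 6.6 → 1 decimal place, 0.72 → 2 decimal places, 88.5155 → 4 decimal places; limit is 1.
Rounded to 1 decimal place: 95.8 m.

95.8 m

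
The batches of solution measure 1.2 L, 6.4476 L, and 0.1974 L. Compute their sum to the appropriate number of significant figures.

1.2 L + 6.4476 L + 0.1974 L = 7.8450 L.
Addition/subtraction keeps the fewest decimal places: 1.2 → 1 decimal place, 6.4476 → 4 decimal places, 0.1974 → 4 decimal places; limit is 1.
Rounded to 1 decimal place: 7.8 L.

7.8 L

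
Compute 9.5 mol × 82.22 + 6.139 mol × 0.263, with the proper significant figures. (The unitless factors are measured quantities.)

9.5 × 82.22 = 781.09 → 7.8 × 10² mol (2 s.f., last digit at the 10^1 place).
6.139 × 0.263 = 1.614557 → 1.61 mol (3 s.f., last digit at the 10^-2 place).
Sum: 782.704557 mol; keep the coarser place, 10^1.
Result: 7.8 × 10² mol.

7.8 × 10² mol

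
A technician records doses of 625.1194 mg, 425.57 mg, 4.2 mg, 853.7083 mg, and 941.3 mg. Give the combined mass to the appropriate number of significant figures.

2849.9 mg

625.1194 mg + 425.57 mg + 4.2 mg + 853.7083 mg + 941.3 mg = 2849.8977 mg.
Addition/subtraction keeps the fewest decimal places: 625.1194 → 4 decimal places, 425.57 → 2 decimal places, 4.2 → 1 decimal place, 853.7083 → 4 decimal places, 941.3 → 1 decimal place; limit is 1.
Rounded to 1 decimal place: 2849.9 mg.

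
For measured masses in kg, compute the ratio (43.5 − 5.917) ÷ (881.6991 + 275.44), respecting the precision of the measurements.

43.5 − 5.917 = 37.583, limited to 1 d.p. → 3 s.f.; 881.6991 + 275.44 = 1157.1391, limited to 2 d.p. → 6 s.f.
Carrying full precision, 37.583 ÷ 1157.1391 = 0.0324792412598…; keep min(3, 6) = 3 s.f.
Rounded to 3 significant figures: 0.0325.

0.0325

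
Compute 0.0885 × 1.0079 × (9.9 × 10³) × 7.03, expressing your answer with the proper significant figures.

0.0885 × 1.0079 × (9.9 × 10³) × 7.03 = 6207.99324255
Multiplication/division keeps the fewest significant figures: 0.0885 → 3 s.f., 1.0079 → 5 s.f., 9.9 × 10³ → 2 s.f., 7.03 → 3 s.f.; limit is 2.
Rounded to 2 significant figures: 6.2 × 10³.

6.2 × 10³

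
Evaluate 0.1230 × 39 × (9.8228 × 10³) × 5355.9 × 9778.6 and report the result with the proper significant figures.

2.5 × 10¹²

0.1230 × 39 × (9.8228 × 10³) × 5355.9 × 9778.6 = 2.46782387283 × 10^12…
Multiplication/division keeps the fewest significant figures: 0.1230 → 4 s.f., 39 → 2 s.f., 9.8228 × 10³ → 5 s.f., 5355.9 → 5 s.f., 9778.6 → 5 s.f.; limit is 2.
Rounded to 2 significant figures: 2.5 × 10¹².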